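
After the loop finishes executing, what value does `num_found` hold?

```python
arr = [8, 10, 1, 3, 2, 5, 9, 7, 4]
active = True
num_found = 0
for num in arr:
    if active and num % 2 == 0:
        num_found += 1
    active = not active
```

Let's trace through this code step by step.

Initialize: arr = [8, 10, 1, 3, 2, 5, 9, 7, 4]
Initialize: active = True
Initialize: num_found = 0
Entering loop: for num in arr:
After iteration 1: num = 8, active = False, num_found = 1
After iteration 2: num = 10, active = True, num_found = 1
After iteration 3: num = 1, active = False, num_found = 1
After iteration 4: num = 3, active = True, num_found = 1
After iteration 5: num = 2, active = False, num_found = 2
After iteration 6: num = 5, active = True, num_found = 2
After iteration 7: num = 9, active = False, num_found = 2
After iteration 8: num = 7, active = True, num_found = 2
After iteration 9: num = 4, active = False, num_found = 3
Loop ends.

Final answer: 3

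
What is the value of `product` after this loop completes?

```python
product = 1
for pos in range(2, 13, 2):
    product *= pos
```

Let's trace through this code step by step.

Initialize: product = 1
Entering loop: for pos in range(2, 13, 2):
After iteration 1: pos = 2, product = 2
After iteration 2: pos = 4, product = 8
After iteration 3: pos = 6, product = 48
After iteration 4: pos = 8, product = 384
After iteration 5: pos = 10, product = 3840
After iteration 6: pos = 12, product = 46080
Loop ends.

Final answer: 46080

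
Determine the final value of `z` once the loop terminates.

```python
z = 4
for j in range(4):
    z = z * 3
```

Let's trace through this code step by step.

Initialize: z = 4
Entering loop: for j in range(4):
After iteration 1: j = 0, z = 12
After iteration 2: j = 1, z = 36
After iteration 3: j = 2, z = 108
After iteration 4: j = 3, z = 324
Loop ends.

Final answer: 324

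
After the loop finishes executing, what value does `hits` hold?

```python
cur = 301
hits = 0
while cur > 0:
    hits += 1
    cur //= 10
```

Let's trace through this code step by step.

Initialize: cur = 301
Initialize: hits = 0
Entering loop: while cur > 0:
After iteration 1: cur = 30, hits = 1
After iteration 2: cur = 3, hits = 2
After iteration 3: cur = 0, hits = 3
Loop ends.

Final answer: 3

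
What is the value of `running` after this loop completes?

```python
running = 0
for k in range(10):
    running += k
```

Let's trace through this code step by step.

Initialize: running = 0
Entering loop: for k in range(10):
After iteration 1: k = 0, running = 0
After iteration 2: k = 1, running = 1
After iteration 3: k = 2, running = 3
After iteration 4: k = 3, running = 6
After iteration 5: k = 4, running = 10
After iteration 6: k = 5, running = 15
After iteration 7: k = 6, running = 21
After iteration 8: k = 7, running = 28
After iteration 9: k = 8, running = 36
After iteration 10: k = 9, running = 45
Loop ends.

Final answer: 45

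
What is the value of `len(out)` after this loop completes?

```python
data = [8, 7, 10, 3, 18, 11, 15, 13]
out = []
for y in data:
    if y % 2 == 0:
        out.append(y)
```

Let's trace through this code step by step.

Initialize: data = [8, 7, 10, 3, 18, 11, 15, 13]
Initialize: out = []
Entering loop: for y in data:
After iteration 1: y = 8, out = [8]
After iteration 2: y = 7, out = [8]
After iteration 3: y = 10, out = [8, 10]
After iteration 4: y = 3, out = [8, 10]
After iteration 5: y = 18, out = [8, 10, 18]
After iteration 6: y = 11, out = [8, 10, 18]
After iteration 7: y = 15, out = [8, 10, 18]
After iteration 8: y = 13, out = [8, 10, 18]
Loop ends.
len(out) = 3

Final answer: 3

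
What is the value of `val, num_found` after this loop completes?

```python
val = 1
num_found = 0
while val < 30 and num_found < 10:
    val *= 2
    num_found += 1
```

Let's trace through this code step by step.

Initialize: val = 1
Initialize: num_found = 0
Entering loop: while val < 30 and num_found < 10:
After iteration 1: val = 2, num_found = 1
After iteration 2: val = 4, num_found = 2
After iteration 3: val = 8, num_found = 3
After iteration 4: val = 16, num_found = 4
After iteration 5: val = 32, num_found = 5
Loop ends.

Final answer: 32, 5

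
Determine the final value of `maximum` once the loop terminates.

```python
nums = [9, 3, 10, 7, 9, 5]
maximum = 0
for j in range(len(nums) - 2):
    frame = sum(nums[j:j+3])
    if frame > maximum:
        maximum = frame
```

Let's trace through this code step by step.

Initialize: nums = [9, 3, 10, 7, 9, 5]
Initialize: maximum = 0
Entering loop: for j in range(len(nums) - 2):
After iteration 1: j = 0, maximum = 22, frame = 22
After iteration 2: j = 1, maximum = 22, frame = 20
After iteration 3: j = 2, maximum = 26, frame = 26
After iteration 4: j = 3, maximum = 26, frame = 21
Loop ends.

Final answer: 26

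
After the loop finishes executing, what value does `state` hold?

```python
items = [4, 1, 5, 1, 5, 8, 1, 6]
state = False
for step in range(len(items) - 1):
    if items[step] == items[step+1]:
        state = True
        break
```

Let's trace through this code step by step.

Initialize: items = [4, 1, 5, 1, 5, 8, 1, 6]
Initialize: state = False
Entering loop: for step in range(len(items) - 1):
After iteration 1: step = 0, state = False
After iteration 2: step = 1, state = False
After iteration 3: step = 2, state = False
After iteration 4: step = 3, state = False
After iteration 5: step = 4, state = False
After iteration 6: step = 5, state = False
After iteration 7: step = 6, state = False
Loop ends.

Final answer: False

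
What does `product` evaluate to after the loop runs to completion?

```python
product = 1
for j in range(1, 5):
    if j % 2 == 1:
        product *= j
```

Let's trace through this code step by step.

Initialize: product = 1
Entering loop: for j in range(1, 5):
After iteration 1: j = 1, product = 1
After iteration 2: j = 2, product = 1
After iteration 3: j = 3, product = 3
After iteration 4: j = 4, product = 3
Loop ends.

Final answer: 3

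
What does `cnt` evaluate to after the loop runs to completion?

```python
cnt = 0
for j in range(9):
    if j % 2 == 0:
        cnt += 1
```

Let's trace through this code step by step.

Initialize: cnt = 0
Entering loop: for j in range(9):
After iteration 1: j = 0, cnt = 1
After iteration 2: j = 1, cnt = 1
After iteration 3: j = 2, cnt = 2
After iteration 4: j = 3, cnt = 2
After iteration 5: j = 4, cnt = 3
After iteration 6: j = 5, cnt = 3
After iteration 7: j = 6, cnt = 4
After iteration 8: j = 7, cnt = 4
After iteration 9: j = 8, cnt = 5
Loop ends.

Final answer: 5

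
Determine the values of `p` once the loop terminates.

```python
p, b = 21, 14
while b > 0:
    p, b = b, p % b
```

Let's trace through this code step by step.

Initialize: p = 21
Initialize: b = 14
Entering loop: while b > 0:
After iteration 1: p = 14, b = 7
After iteration 2: p = 7, b = 0
Loop ends.

Final answer: 7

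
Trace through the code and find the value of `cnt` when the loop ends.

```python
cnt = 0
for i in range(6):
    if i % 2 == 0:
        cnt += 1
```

Let's trace through this code step by step.

Initialize: cnt = 0
Entering loop: for i in range(6):
After iteration 1: i = 0, cnt = 1
After iteration 2: i = 1, cnt = 1
After iteration 3: i = 2, cnt = 2
After iteration 4: i = 3, cnt = 2
After iteration 5: i = 4, cnt = 3
After iteration 6: i = 5, cnt = 3
Loop ends.

Final answer: 3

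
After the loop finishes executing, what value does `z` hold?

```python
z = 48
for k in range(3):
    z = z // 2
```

Let's trace through this code step by step.

Initialize: z = 48
Entering loop: for k in range(3):
After iteration 1: k = 0, z = 24
After iteration 2: k = 1, z = 12
After iteration 3: k = 2, z = 6
Loop ends.

Final answer: 6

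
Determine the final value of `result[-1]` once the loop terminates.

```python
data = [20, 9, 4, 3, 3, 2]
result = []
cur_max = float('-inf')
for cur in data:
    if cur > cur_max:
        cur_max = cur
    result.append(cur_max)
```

Let's trace through this code step by step.

Initialize: data = [20, 9, 4, 3, 3, 2]
Initialize: result = []
Initialize: cur_max = -inf
Entering loop: for cur in data:
After iteration 1: cur = 20, result = [20], cur_max = 20
After iteration 2: cur = 9, result = [20, 20], cur_max = 20
After iteration 3: cur = 4, result = [20, 20, 20], cur_max = 20
After iteration 4: cur = 3, result = [20, 20, 20, 20], cur_max = 20
After iteration 5: cur = 3, result = [20, 20, 20, 20, 20], cur_max = 20
After iteration 6: cur = 2, result = [20, 20, 20, 20, 20, 20], cur_max = 20
Loop ends.
result[-1] = 20

Final answer: 20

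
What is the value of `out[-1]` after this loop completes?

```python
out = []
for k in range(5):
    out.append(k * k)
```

Let's trace through this code step by step.

Initialize: out = []
Entering loop: for k in range(5):
After iteration 1: k = 0, out = [0]
After iteration 2: k = 1, out = [0, 1]
After iteration 3: k = 2, out = [0, 1, 4]
After iteration 4: k = 3, out = [0, 1, 4, 9]
After iteration 5: k = 4, out = [0, 1, 4, 9, 16]
Loop ends.
out[-1] = 16

Final answer: 16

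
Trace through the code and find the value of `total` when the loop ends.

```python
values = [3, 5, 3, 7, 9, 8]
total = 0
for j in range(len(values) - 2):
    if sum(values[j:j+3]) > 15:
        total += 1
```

Let's trace through this code step by step.

Initialize: values = [3, 5, 3, 7, 9, 8]
Initialize: total = 0
Entering loop: for j in range(len(values) - 2):
After iteration 1: j = 0, total = 0
After iteration 2: j = 1, total = 0
After iteration 3: j = 2, total = 1
After iteration 4: j = 3, total = 2
Loop ends.

Final answer: 2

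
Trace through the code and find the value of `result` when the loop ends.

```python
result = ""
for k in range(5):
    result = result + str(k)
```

Let's trace through this code step by step.

Initialize: result = ''
Entering loop: for k in range(5):
After iteration 1: k = 0, result = '0'
After iteration 2: k = 1, result = '01'
After iteration 3: k = 2, result = '012'
After iteration 4: k = 3, result = '0123'
After iteration 5: k = 4, result = '01234'
Loop ends.

Final answer: '01234'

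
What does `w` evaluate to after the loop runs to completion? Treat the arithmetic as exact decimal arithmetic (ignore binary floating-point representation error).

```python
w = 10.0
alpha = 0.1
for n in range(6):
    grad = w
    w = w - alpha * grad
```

Let's trace through this code step by step.

Initialize: w = 10.0
Initialize: alpha = 0.1
Entering loop: for n in range(6):
After iteration 1: n = 0, w = 9.0, grad = 10.0
After iteration 2: n = 1, w = 8.1, grad = 9.0
After iteration 3: n = 2, w = 7.29, grad = 8.1
After iteration 4: n = 3, w = 6.561, grad = 7.29
After iteration 5: n = 4, w = 5.9049, grad = 6.561
After iteration 6: n = 5, w = 5.31441, grad = 5.9049
Loop ends.

Final answer: 5.31441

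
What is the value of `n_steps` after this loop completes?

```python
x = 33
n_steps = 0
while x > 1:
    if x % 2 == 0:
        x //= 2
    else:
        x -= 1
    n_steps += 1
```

Let's trace through this code step by step.

Initialize: x = 33
Initialize: n_steps = 0
Entering loop: while x > 1:
After iteration 1: x = 32, n_steps = 1
After iteration 2: x = 16, n_steps = 2
After iteration 3: x = 8, n_steps = 3
After iteration 4: x = 4, n_steps = 4
After iteration 5: x = 2, n_steps = 5
After iteration 6: x = 1, n_steps = 6
Loop ends.

Final answer: 6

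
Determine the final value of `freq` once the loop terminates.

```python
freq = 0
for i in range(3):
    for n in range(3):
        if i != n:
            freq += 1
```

Let's trace through this code step by step.

Initialize: freq = 0
Entering loop: for i in range(3):
After iteration 1: i = 0, freq = 2
After iteration 2: i = 1, freq = 4
After iteration 3: i = 2, freq = 6
Loop ends.

Final answer: 6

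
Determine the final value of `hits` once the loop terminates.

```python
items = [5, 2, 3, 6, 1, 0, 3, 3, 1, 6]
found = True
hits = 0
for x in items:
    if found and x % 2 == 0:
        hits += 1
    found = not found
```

Let's trace through this code step by step.

Initialize: items = [5, 2, 3, 6, 1, 0, 3, 3, 1, 6]
Initialize: found = True
Initialize: hits = 0
Entering loop: for x in items:
After iteration 1: x = 5, found = False, hits = 0
After iteration 2: x = 2, found = True, hits = 0
After iteration 3: x = 3, found = False, hits = 0
After iteration 4: x = 6, found = True, hits = 0
After iteration 5: x = 1, found = False, hits = 0
After iteration 6: x = 0, found = True, hits = 0
After iteration 7: x = 3, found = False, hits = 0
After iteration 8: x = 3, found = True, hits = 0
After iteration 9: x = 1, found = False, hits = 0
After iteration 10: x = 6, found = True, hits = 0
Loop ends.

Final answer: 0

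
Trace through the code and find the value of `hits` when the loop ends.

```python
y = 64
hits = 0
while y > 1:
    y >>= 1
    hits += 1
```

Let's trace through this code step by step.

Initialize: y = 64
Initialize: hits = 0
Entering loop: while y > 1:
After iteration 1: y = 32, hits = 1
After iteration 2: y = 16, hits = 2
After iteration 3: y = 8, hits = 3
After iteration 4: y = 4, hits = 4
After iteration 5: y = 2, hits = 5
After iteration 6: y = 1, hits = 6
Loop ends.

Final answer: 6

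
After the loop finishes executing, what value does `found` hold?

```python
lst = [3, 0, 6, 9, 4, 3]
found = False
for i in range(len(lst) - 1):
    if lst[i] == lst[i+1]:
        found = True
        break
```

Let's trace through this code step by step.

Initialize: lst = [3, 0, 6, 9, 4, 3]
Initialize: found = False
Entering loop: for i in range(len(lst) - 1):
After iteration 1: i = 0, found = False
After iteration 2: i = 1, found = False
After iteration 3: i = 2, found = False
After iteration 4: i = 3, found = False
After iteration 5: i = 4, found = False
Loop ends.

Final answer: False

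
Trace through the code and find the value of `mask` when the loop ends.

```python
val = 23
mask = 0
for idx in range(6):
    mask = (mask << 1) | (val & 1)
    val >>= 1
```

Let's trace through this code step by step.

Initialize: val = 23
Initialize: mask = 0
Entering loop: for idx in range(6):
After iteration 1: idx = 0, val = 11, mask = 1
After iteration 2: idx = 1, val = 5, mask = 3
After iteration 3: idx = 2, val = 2, mask = 7
After iteration 4: idx = 3, val = 1, mask = 14
After iteration 5: idx = 4, val = 0, mask = 29
After iteration 6: idx = 5, val = 0, mask = 58
Loop ends.

Final answer: 58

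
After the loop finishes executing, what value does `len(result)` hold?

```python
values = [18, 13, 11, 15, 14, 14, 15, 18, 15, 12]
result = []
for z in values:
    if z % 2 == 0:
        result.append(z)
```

Let's trace through this code step by step.

Initialize: values = [18, 13, 11, 15, 14, 14, 15, 18, 15, 12]
Initialize: result = []
Entering loop: for z in values:
After iteration 1: z = 18, result = [18]
After iteration 2: z = 13, result = [18]
After iteration 3: z = 11, result = [18]
After iteration 4: z = 15, result = [18]
After iteration 5: z = 14, result = [18, 14]
After iteration 6: z = 14, result = [18, 14, 14]
After iteration 7: z = 15, result = [18, 14, 14]
After iteration 8: z = 18, result = [18, 14, 14, 18]
After iteration 9: z = 15, result = [18, 14, 14, 18]
After iteration 10: z = 12, result = [18, 14, 14, 18, 12]
Loop ends.
len(result) = 5

Final answer: 5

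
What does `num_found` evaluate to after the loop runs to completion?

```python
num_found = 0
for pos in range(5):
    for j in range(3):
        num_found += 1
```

Let's trace through this code step by step.

Initialize: num_found = 0
Entering loop: for pos in range(5):
After iteration 1: pos = 0, num_found = 3
After iteration 2: pos = 1, num_found = 6
After iteration 3: pos = 2, num_found = 9
After iteration 4: pos = 3, num_found = 12
After iteration 5: pos = 4, num_found = 15
Loop ends.

Final answer: 15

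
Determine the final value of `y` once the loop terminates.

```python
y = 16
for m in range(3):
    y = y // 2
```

Let's trace through this code step by step.

Initialize: y = 16
Entering loop: for m in range(3):
After iteration 1: m = 0, y = 8
After iteration 2: m = 1, y = 4
After iteration 3: m = 2, y = 2
Loop ends.

Final answer: 2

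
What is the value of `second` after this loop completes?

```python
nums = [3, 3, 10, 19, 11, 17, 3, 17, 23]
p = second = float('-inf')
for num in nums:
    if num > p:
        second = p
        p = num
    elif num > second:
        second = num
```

Let's trace through this code step by step.

Initialize: nums = [3, 3, 10, 19, 11, 17, 3, 17, 23]
Initialize: p = -inf
Initialize: second = -inf
Entering loop: for num in nums:
After iteration 1: num = 3, p = 3, second = -inf
After iteration 2: num = 3, p = 3, second = 3
After iteration 3: num = 10, p = 10, second = 3
After iteration 4: num = 19, p = 19, second = 10
After iteration 5: num = 11, p = 19, second = 11
After iteration 6: num = 17, p = 19, second = 17
After iteration 7: num = 3, p = 19, second = 17
After iteration 8: num = 17, p = 19, second = 17
After iteration 9: num = 23, p = 23, second = 19
Loop ends.

Final answer: 19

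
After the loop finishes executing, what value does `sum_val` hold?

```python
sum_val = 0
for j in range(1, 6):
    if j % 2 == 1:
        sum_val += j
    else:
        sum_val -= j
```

Let's trace through this code step by step.

Initialize: sum_val = 0
Entering loop: for j in range(1, 6):
After iteration 1: j = 1, sum_val = 1
After iteration 2: j = 2, sum_val = -1
After iteration 3: j = 3, sum_val = 2
After iteration 4: j = 4, sum_val = -2
After iteration 5: j = 5, sum_val = 3
Loop ends.

Final answer: 3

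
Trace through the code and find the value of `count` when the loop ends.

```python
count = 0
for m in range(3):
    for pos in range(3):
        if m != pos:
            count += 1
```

Let's trace through this code step by step.

Initialize: count = 0
Entering loop: for m in range(3):
After iteration 1: m = 0, count = 2
After iteration 2: m = 1, count = 4
After iteration 3: m = 2, count = 6
Loop ends.

Final answer: 6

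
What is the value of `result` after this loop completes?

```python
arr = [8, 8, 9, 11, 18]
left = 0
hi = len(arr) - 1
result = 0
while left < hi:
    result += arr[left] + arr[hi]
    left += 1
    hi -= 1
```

Let's trace through this code step by step.

Initialize: arr = [8, 8, 9, 11, 18]
Initialize: left = 0
Initialize: hi = 4
Initialize: result = 0
Entering loop: while left < hi:
After iteration 1: left = 1, hi = 3, result = 26
After iteration 2: left = 2, hi = 2, result = 45
Loop ends.

Final answer: 45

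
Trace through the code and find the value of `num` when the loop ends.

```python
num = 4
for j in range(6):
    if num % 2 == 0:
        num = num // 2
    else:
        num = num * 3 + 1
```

Let's trace through this code step by step.

Initialize: num = 4
Entering loop: for j in range(6):
After iteration 1: j = 0, num = 2
After iteration 2: j = 1, num = 1
After iteration 3: j = 2, num = 4
After iteration 4: j = 3, num = 2
After iteration 5: j = 4, num = 1
After iteration 6: j = 5, num = 4
Loop ends.

Final answer: 4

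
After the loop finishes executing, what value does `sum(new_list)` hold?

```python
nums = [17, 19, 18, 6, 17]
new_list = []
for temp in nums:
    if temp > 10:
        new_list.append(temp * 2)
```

Let's trace through this code step by step.

Initialize: nums = [17, 19, 18, 6, 17]
Initialize: new_list = []
Entering loop: for temp in nums:
After iteration 1: temp = 17, new_list = [34]
After iteration 2: temp = 19, new_list = [34, 38]
After iteration 3: temp = 18, new_list = [34, 38, 36]
After iteration 4: temp = 6, new_list = [34, 38, 36]
After iteration 5: temp = 17, new_list = [34, 38, 36, 34]
Loop ends.
sum(new_list) = 142

Final answer: 142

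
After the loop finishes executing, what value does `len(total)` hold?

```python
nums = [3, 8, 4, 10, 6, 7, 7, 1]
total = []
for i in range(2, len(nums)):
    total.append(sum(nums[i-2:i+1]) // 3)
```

Let's trace through this code step by step.

Initialize: nums = [3, 8, 4, 10, 6, 7, 7, 1]
Initialize: total = []
Entering loop: for i in range(2, len(nums)):
After iteration 1: i = 2, total = [5]
After iteration 2: i = 3, total = [5, 7]
After iteration 3: i = 4, total = [5, 7, 6]
After iteration 4: i = 5, total = [5, 7, 6, 7]
After iteration 5: i = 6, total = [5, 7, 6, 7, 6]
After iteration 6: i = 7, total = [5, 7, 6, 7, 6, 5]
Loop ends.
len(total) = 6

Final answer: 6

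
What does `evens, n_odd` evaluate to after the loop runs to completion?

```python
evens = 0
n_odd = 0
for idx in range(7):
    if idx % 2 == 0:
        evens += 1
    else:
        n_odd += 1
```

Let's trace through this code step by step.

Initialize: evens = 0
Initialize: n_odd = 0
Entering loop: for idx in range(7):
After iteration 1: idx = 0, evens = 1, n_odd = 0
After iteration 2: idx = 1, evens = 1, n_odd = 1
After iteration 3: idx = 2, evens = 2, n_odd = 1
After iteration 4: idx = 3, evens = 2, n_odd = 2
After iteration 5: idx = 4, evens = 3, n_odd = 2
After iteration 6: idx = 5, evens = 3, n_odd = 3
After iteration 7: idx = 6, evens = 4, n_odd = 3
Loop ends.

Final answer: 4, 3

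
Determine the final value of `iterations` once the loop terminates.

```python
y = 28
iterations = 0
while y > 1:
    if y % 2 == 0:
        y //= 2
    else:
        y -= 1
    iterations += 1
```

Let's trace through this code step by step.

Initialize: y = 28
Initialize: iterations = 0
Entering loop: while y > 1:
After iteration 1: y = 14, iterations = 1
After iteration 2: y = 7, iterations = 2
After iteration 3: y = 6, iterations = 3
After iteration 4: y = 3, iterations = 4
After iteration 5: y = 2, iterations = 5
After iteration 6: y = 1, iterations = 6
Loop ends.

Final answer: 6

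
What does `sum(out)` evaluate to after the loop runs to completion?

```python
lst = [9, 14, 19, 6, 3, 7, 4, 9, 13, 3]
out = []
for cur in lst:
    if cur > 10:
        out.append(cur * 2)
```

Let's trace through this code step by step.

Initialize: lst = [9, 14, 19, 6, 3, 7, 4, 9, 13, 3]
Initialize: out = []
Entering loop: for cur in lst:
After iteration 1: cur = 9, out = []
After iteration 2: cur = 14, out = [28]
After iteration 3: cur = 19, out = [28, 38]
After iteration 4: cur = 6, out = [28, 38]
After iteration 5: cur = 3, out = [28, 38]
After iteration 6: cur = 7, out = [28, 38]
After iteration 7: cur = 4, out = [28, 38]
After iteration 8: cur = 9, out = [28, 38]
After iteration 9: cur = 13, out = [28, 38, 26]
After iteration 10: cur = 3, out = [28, 38, 26]
Loop ends.
sum(out) = 92

Final answer: 92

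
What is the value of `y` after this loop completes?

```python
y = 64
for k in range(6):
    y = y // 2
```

Let's trace through this code step by step.

Initialize: y = 64
Entering loop: for k in range(6):
After iteration 1: k = 0, y = 32
After iteration 2: k = 1, y = 16
After iteration 3: k = 2, y = 8
After iteration 4: k = 3, y = 4
After iteration 5: k = 4, y = 2
After iteration 6: k = 5, y = 1
Loop ends.

Final answer: 1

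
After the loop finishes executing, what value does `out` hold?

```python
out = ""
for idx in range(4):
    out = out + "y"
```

Let's trace through this code step by step.

Initialize: out = ''
Entering loop: for idx in range(4):
After iteration 1: idx = 0, out = 'y'
After iteration 2: idx = 1, out = 'yy'
After iteration 3: idx = 2, out = 'yyy'
After iteration 4: idx = 3, out = 'yyyy'
Loop ends.

Final answer: 'yyyy'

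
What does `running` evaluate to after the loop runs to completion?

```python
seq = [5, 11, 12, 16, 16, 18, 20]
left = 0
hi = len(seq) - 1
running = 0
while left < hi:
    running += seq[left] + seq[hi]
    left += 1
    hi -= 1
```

Let's trace through this code step by step.

Initialize: seq = [5, 11, 12, 16, 16, 18, 20]
Initialize: left = 0
Initialize: hi = 6
Initialize: running = 0
Entering loop: while left < hi:
After iteration 1: left = 1, hi = 5, running = 25
After iteration 2: left = 2, hi = 4, running = 54
After iteration 3: left = 3, hi = 3, running = 82
Loop ends.

Final answer: 82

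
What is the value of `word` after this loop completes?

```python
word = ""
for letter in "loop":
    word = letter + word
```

Let's trace through this code step by step.

Initialize: word = ''
Entering loop: for letter in "loop":
After iteration 1: letter = 'l', word = 'l'
After iteration 2: letter = 'o', word = 'ol'
After iteration 3: letter = 'o', word = 'ool'
After iteration 4: letter = 'p', word = 'pool'
Loop ends.

Final answer: 'pool'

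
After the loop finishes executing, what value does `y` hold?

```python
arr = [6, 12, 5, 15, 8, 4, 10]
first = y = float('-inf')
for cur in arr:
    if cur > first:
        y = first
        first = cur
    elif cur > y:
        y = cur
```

Let's trace through this code step by step.

Initialize: arr = [6, 12, 5, 15, 8, 4, 10]
Initialize: first = -inf
Initialize: y = -inf
Entering loop: for cur in arr:
After iteration 1: cur = 6, first = 6, y = -inf
After iteration 2: cur = 12, first = 12, y = 6
After iteration 3: cur = 5, first = 12, y = 6
After iteration 4: cur = 15, first = 15, y = 12
After iteration 5: cur = 8, first = 15, y = 12
After iteration 6: cur = 4, first = 15, y = 12
After iteration 7: cur = 10, first = 15, y = 12
Loop ends.

Final answer: 12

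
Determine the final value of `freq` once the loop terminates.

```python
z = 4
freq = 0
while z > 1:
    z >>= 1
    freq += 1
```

Let's trace through this code step by step.

Initialize: z = 4
Initialize: freq = 0
Entering loop: while z > 1:
After iteration 1: z = 2, freq = 1
After iteration 2: z = 1, freq = 2
Loop ends.

Final answer: 2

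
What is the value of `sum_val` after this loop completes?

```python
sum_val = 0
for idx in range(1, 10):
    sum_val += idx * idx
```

Let's trace through this code step by step.

Initialize: sum_val = 0
Entering loop: for idx in range(1, 10):
After iteration 1: idx = 1, sum_val = 1
After iteration 2: idx = 2, sum_val = 5
After iteration 3: idx = 3, sum_val = 14
After iteration 4: idx = 4, sum_val = 30
After iteration 5: idx = 5, sum_val = 55
After iteration 6: idx = 6, sum_val = 91
After iteration 7: idx = 7, sum_val = 140
After iteration 8: idx = 8, sum_val = 204
After iteration 9: idx = 9, sum_val = 285
Loop ends.

Final answer: 285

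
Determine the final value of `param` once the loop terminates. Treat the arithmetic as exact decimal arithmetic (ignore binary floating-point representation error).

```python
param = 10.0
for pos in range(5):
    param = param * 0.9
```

Let's trace through this code step by step.

Initialize: param = 10.0
Entering loop: for pos in range(5):
After iteration 1: pos = 0, param = 9.0
After iteration 2: pos = 1, param = 8.1
After iteration 3: pos = 2, param = 7.29
After iteration 4: pos = 3, param = 6.561
After iteration 5: pos = 4, param = 5.9049
Loop ends.

Final answer: 5.9049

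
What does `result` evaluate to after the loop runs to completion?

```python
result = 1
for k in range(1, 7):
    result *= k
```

Let's trace through this code step by step.

Initialize: result = 1
Entering loop: for k in range(1, 7):
After iteration 1: k = 1, result = 1
After iteration 2: k = 2, result = 2
After iteration 3: k = 3, result = 6
After iteration 4: k = 4, result = 24
After iteration 5: k = 5, result = 120
After iteration 6: k = 6, result = 720
Loop ends.

Final answer: 720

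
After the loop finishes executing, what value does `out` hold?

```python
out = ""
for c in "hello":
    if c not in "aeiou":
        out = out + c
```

Let's trace through this code step by step.

Initialize: out = ''
Entering loop: for c in "hello":
After iteration 1: c = 'h', out = 'h'
After iteration 2: c = 'e', out = 'h'
After iteration 3: c = 'l', out = 'hl'
After iteration 4: c = 'l', out = 'hll'
After iteration 5: c = 'o', out = 'hll'
Loop ends.

Final answer: 'hll'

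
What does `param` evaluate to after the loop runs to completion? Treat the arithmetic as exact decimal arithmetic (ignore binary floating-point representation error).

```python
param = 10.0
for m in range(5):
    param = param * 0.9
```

Let's trace through this code step by step.

Initialize: param = 10.0
Entering loop: for m in range(5):
After iteration 1: m = 0, param = 9.0
After iteration 2: m = 1, param = 8.1
After iteration 3: m = 2, param = 7.29
After iteration 4: m = 3, param = 6.561
After iteration 5: m = 4, param = 5.9049
Loop ends.

Final answer: 5.9049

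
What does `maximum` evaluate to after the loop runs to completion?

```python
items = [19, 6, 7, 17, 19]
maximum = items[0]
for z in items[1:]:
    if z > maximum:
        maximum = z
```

Let's trace through this code step by step.

Initialize: items = [19, 6, 7, 17, 19]
Initialize: maximum = 19
Entering loop: for z in items[1:]:
After iteration 1: z = 6, maximum = 19
After iteration 2: z = 7, maximum = 19
After iteration 3: z = 17, maximum = 19
After iteration 4: z = 19, maximum = 19
Loop ends.

Final answer: 19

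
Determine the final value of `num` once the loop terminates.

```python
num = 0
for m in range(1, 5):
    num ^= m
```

Let's trace through this code step by step.

Initialize: num = 0
Entering loop: for m in range(1, 5):
After iteration 1: m = 1, num = 1
After iteration 2: m = 2, num = 3
After iteration 3: m = 3, num = 0
After iteration 4: m = 4, num = 4
Loop ends.

Final answer: 4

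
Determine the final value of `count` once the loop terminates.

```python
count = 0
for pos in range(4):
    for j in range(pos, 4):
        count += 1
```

Let's trace through this code step by step.

Initialize: count = 0
Entering loop: for pos in range(4):
After iteration 1: pos = 0, count = 4
After iteration 2: pos = 1, count = 7
After iteration 3: pos = 2, count = 9
After iteration 4: pos = 3, count = 10
Loop ends.

Final answer: 10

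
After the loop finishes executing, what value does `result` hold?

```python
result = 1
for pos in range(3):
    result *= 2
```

Let's trace through this code step by step.

Initialize: result = 1
Entering loop: for pos in range(3):
After iteration 1: pos = 0, result = 2
After iteration 2: pos = 1, result = 4
After iteration 3: pos = 2, result = 8
Loop ends.

Final answer: 8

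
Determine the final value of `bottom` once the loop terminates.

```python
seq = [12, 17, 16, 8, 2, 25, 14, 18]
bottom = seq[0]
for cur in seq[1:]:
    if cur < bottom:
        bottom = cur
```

Let's trace through this code step by step.

Initialize: seq = [12, 17, 16, 8, 2, 25, 14, 18]
Initialize: bottom = 12
Entering loop: for cur in seq[1:]:
After iteration 1: cur = 17, bottom = 12
After iteration 2: cur = 16, bottom = 12
After iteration 3: cur = 8, bottom = 8
After iteration 4: cur = 2, bottom = 2
After iteration 5: cur = 25, bottom = 2
After iteration 6: cur = 14, bottom = 2
After iteration 7: cur = 18, bottom = 2
Loop ends.

Final answer: 2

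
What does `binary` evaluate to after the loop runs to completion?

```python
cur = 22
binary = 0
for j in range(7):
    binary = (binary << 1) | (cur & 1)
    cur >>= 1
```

Let's trace through this code step by step.

Initialize: cur = 22
Initialize: binary = 0
Entering loop: for j in range(7):
After iteration 1: j = 0, cur = 11, binary = 0
After iteration 2: j = 1, cur = 5, binary = 1
After iteration 3: j = 2, cur = 2, binary = 3
After iteration 4: j = 3, cur = 1, binary = 6
After iteration 5: j = 4, cur = 0, binary = 13
After iteration 6: j = 5, cur = 0, binary = 26
After iteration 7: j = 6, cur = 0, binary = 52
Loop ends.

Final answer: 52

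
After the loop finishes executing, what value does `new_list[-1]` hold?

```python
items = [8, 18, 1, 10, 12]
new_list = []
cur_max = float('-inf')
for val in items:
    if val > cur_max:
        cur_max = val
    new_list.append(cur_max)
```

Let's trace through this code step by step.

Initialize: items = [8, 18, 1, 10, 12]
Initialize: new_list = []
Initialize: cur_max = -inf
Entering loop: for val in items:
After iteration 1: val = 8, new_list = [8], cur_max = 8
After iteration 2: val = 18, new_list = [8, 18], cur_max = 18
After iteration 3: val = 1, new_list = [8, 18, 18], cur_max = 18
After iteration 4: val = 10, new_list = [8, 18, 18, 18], cur_max = 18
After iteration 5: val = 12, new_list = [8, 18, 18, 18, 18], cur_max = 18
Loop ends.
new_list[-1] = 18

Final answer: 18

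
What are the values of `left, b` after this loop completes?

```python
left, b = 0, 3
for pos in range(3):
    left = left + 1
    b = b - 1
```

Let's trace through this code step by step.

Initialize: left = 0
Initialize: b = 3
Entering loop: for pos in range(3):
After iteration 1: pos = 0, left = 1, b = 2
After iteration 2: pos = 1, left = 2, b = 1
After iteration 3: pos = 2, left = 3, b = 0
Loop ends.

Final answer: 3, 0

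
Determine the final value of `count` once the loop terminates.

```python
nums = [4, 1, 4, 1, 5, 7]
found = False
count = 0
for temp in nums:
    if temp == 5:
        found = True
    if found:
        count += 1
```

Let's trace through this code step by step.

Initialize: nums = [4, 1, 4, 1, 5, 7]
Initialize: found = False
Initialize: count = 0
Entering loop: for temp in nums:
After iteration 1: temp = 4, found = False, count = 0
After iteration 2: temp = 1, found = False, count = 0
After iteration 3: temp = 4, found = False, count = 0
After iteration 4: temp = 1, found = False, count = 0
After iteration 5: temp = 5, found = True, count = 1
After iteration 6: temp = 7, found = True, count = 2
Loop ends.

Final answer: 2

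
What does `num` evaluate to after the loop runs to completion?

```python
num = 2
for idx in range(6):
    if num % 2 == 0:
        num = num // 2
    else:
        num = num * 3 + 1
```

Let's trace through this code step by step.

Initialize: num = 2
Entering loop: for idx in range(6):
After iteration 1: idx = 0, num = 1
After iteration 2: idx = 1, num = 4
After iteration 3: idx = 2, num = 2
After iteration 4: idx = 3, num = 1
After iteration 5: idx = 4, num = 4
After iteration 6: idx = 5, num = 2
Loop ends.

Final answer: 2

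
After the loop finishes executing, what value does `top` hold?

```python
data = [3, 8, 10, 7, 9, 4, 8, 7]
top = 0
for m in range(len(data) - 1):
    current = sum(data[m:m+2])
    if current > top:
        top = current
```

Let's trace through this code step by step.

Initialize: data = [3, 8, 10, 7, 9, 4, 8, 7]
Initialize: top = 0
Entering loop: for m in range(len(data) - 1):
After iteration 1: m = 0, top = 11, current = 11
After iteration 2: m = 1, top = 18, current = 18
After iteration 3: m = 2, top = 18, current = 17
After iteration 4: m = 3, top = 18, current = 16
After iteration 5: m = 4, top = 18, current = 13
After iteration 6: m = 5, top = 18, current = 12
After iteration 7: m = 6, top = 18, current = 15
Loop ends.

Final answer: 18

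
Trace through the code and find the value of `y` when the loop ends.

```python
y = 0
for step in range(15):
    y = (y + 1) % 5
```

Let's trace through this code step by step.

Initialize: y = 0
Entering loop: for step in range(15):
After iteration 1: step = 0, y = 1
After iteration 2: step = 1, y = 2
After iteration 3: step = 2, y = 3
After iteration 4: step = 3, y = 4
After iteration 5: step = 4, y = 0
After iteration 6: step = 5, y = 1
After iteration 7: step = 6, y = 2
After iteration 8: step = 7, y = 3
After iteration 9: step = 8, y = 4
After iteration 10: step = 9, y = 0
After iteration 11: step = 10, y = 1
After iteration 12: step = 11, y = 2
After iteration 13: step = 12, y = 3
After iteration 14: step = 13, y = 4
After iteration 15: step = 14, y = 0
Loop ends.

Final answer: 0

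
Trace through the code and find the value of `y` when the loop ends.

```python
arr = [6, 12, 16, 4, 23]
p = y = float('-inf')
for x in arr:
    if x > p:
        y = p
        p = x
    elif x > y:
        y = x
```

Let's trace through this code step by step.

Initialize: arr = [6, 12, 16, 4, 23]
Initialize: p = -inf
Initialize: y = -inf
Entering loop: for x in arr:
After iteration 1: x = 6, p = 6, y = -inf
After iteration 2: x = 12, p = 12, y = 6
After iteration 3: x = 16, p = 16, y = 12
After iteration 4: x = 4, p = 16, y = 12
After iteration 5: x = 23, p = 23, y = 16
Loop ends.

Final answer: 16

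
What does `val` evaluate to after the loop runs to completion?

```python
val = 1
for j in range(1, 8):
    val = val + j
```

Let's trace through this code step by step.

Initialize: val = 1
Entering loop: for j in range(1, 8):
After iteration 1: j = 1, val = 2
After iteration 2: j = 2, val = 4
After iteration 3: j = 3, val = 7
After iteration 4: j = 4, val = 11
After iteration 5: j = 5, val = 16
After iteration 6: j = 6, val = 22
After iteration 7: j = 7, val = 29
Loop ends.

Final answer: 29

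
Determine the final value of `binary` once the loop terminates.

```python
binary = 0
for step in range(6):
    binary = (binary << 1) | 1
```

Let's trace through this code step by step.

Initialize: binary = 0
Entering loop: for step in range(6):
After iteration 1: step = 0, binary = 1
After iteration 2: step = 1, binary = 3
After iteration 3: step = 2, binary = 7
After iteration 4: step = 3, binary = 15
After iteration 5: step = 4, binary = 31
After iteration 6: step = 5, binary = 63
Loop ends.

Final answer: 63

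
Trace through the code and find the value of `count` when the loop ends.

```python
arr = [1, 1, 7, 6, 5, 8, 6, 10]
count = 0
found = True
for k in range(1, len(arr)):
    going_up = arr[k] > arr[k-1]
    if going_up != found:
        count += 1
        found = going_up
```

Let's trace through this code step by step.

Initialize: arr = [1, 1, 7, 6, 5, 8, 6, 10]
Initialize: count = 0
Initialize: found = True
Entering loop: for k in range(1, len(arr)):
After iteration 1: k = 1, count = 1, found = False, going_up = False
After iteration 2: k = 2, count = 2, found = True, going_up = True
After iteration 3: k = 3, count = 3, found = False, going_up = False
After iteration 4: k = 4, count = 3, found = False, going_up = False
After iteration 5: k = 5, count = 4, found = True, going_up = True
After iteration 6: k = 6, count = 5, found = False, going_up = False
After iteration 7: k = 7, count = 6, found = True, going_up = True
Loop ends.

Final answer: 6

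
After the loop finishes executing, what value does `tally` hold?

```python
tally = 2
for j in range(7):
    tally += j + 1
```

Let's trace through this code step by step.

Initialize: tally = 2
Entering loop: for j in range(7):
After iteration 1: j = 0, tally = 3
After iteration 2: j = 1, tally = 5
After iteration 3: j = 2, tally = 8
After iteration 4: j = 3, tally = 12
After iteration 5: j = 4, tally = 17
After iteration 6: j = 5, tally = 23
After iteration 7: j = 6, tally = 30
Loop ends.

Final answer: 30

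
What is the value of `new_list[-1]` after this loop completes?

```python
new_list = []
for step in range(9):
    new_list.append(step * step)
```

Let's trace through this code step by step.

Initialize: new_list = []
Entering loop: for step in range(9):
After iteration 1: step = 0, new_list = [0]
After iteration 2: step = 1, new_list = [0, 1]
After iteration 3: step = 2, new_list = [0, 1, 4]
After iteration 4: step = 3, new_list = [0, 1, 4, 9]
After iteration 5: step = 4, new_list = [0, 1, 4, 9, 16]
After iteration 6: step = 5, new_list = [0, 1, 4, 9, 16, 25]
After iteration 7: step = 6, new_list = [0, 1, 4, 9, 16, 25, 36]
After iteration 8: step = 7, new_list = [0, 1, 4, 9, 16, 25, 36, 49]
After iteration 9: step = 8, new_list = [0, 1, 4, 9, 16, 25, 36, 49, 64]
Loop ends.
new_list[-1] = 64

Final answer: 64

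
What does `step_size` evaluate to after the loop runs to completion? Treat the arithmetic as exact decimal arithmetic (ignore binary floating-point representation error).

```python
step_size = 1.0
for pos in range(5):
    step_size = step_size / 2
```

Let's trace through this code step by step.

Initialize: step_size = 1.0
Entering loop: for pos in range(5):
After iteration 1: pos = 0, step_size = 0.5
After iteration 2: pos = 1, step_size = 0.25
After iteration 3: pos = 2, step_size = 0.125
After iteration 4: pos = 3, step_size = 0.0625
After iteration 5: pos = 4, step_size = 0.03125
Loop ends.

Final answer: 0.03125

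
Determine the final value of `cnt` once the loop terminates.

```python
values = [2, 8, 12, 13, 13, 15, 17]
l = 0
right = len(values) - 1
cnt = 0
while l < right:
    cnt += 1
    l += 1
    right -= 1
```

Let's trace through this code step by step.

Initialize: values = [2, 8, 12, 13, 13, 15, 17]
Initialize: l = 0
Initialize: right = 6
Initialize: cnt = 0
Entering loop: while l < right:
After iteration 1: l = 1, right = 5, cnt = 1
After iteration 2: l = 2, right = 4, cnt = 2
After iteration 3: l = 3, right = 3, cnt = 3
Loop ends.

Final answer: 3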